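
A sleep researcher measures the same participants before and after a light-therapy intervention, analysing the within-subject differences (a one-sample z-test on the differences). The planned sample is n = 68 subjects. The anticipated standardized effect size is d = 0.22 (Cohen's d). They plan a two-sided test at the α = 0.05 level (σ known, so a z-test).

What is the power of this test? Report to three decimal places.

Noncentrality parameter: λ = d·√n = 0.22 × √68 = 1.8142
Two-sided α = 0.05 → critical value z_{0.025} = 1.960.
Power = Φ(λ − 1.960) + Φ(−λ − 1.960) = Φ(-0.146) + Φ(-3.774) = 0.4420 + 0.0001 = 0.4421.

Power ≈ 0.442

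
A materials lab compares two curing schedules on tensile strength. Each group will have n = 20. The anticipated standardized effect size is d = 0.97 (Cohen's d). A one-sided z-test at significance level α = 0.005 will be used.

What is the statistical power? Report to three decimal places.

Noncentrality parameter: δ = d·√(n/2) = 0.97 × √(20/2) = 3.0674
One-sided α = 0.005 → critical value z_{0.005} = 2.576.
Power = P(Z > 2.576 − δ) = Φ(0.492) = 0.6885.

Power ≈ 0.688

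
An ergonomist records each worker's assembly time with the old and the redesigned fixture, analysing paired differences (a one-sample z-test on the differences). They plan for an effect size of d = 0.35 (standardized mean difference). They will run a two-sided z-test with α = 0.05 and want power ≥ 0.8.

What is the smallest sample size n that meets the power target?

Set Φ(δ − 1.960) = 0.8; then δ − 1.960 = Φ⁻¹(0.8) = 0.842, giving δ = 2.802.
(Ignoring the negligible lower-tail rejection probability gives the usual closed-form inversion.)
δ = d·√n ⇒ n = (δ/d)² = (2.802 / 0.35)² = 64.07.
Round up to the next whole unit.

n = 65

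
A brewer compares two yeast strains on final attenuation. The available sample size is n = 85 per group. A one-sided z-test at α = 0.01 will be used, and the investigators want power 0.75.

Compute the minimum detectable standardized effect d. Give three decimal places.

d ≈ 0.460

Required noncentrality: δ = z_{0.01} + z_{0.25} = 2.326 + 0.674 = 3.001.
δ = d·√(n/2) ⇒ d = δ/√(n/2) = 3.001/√(85/2) = 0.4603.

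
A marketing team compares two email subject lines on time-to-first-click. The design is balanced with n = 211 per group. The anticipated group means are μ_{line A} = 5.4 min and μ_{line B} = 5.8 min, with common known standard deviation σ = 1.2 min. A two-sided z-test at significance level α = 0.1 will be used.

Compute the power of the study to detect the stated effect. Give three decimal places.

Standardized effect: d = |μ_{line A} − μ_{line B}| / σ = |5.4 − 5.8| / 1.2 = 0.3333
Noncentrality parameter: λ = d·√(n/2) = 0.3333 × √(211/2) = 3.4238
Two-sided α = 0.1 → critical value z_{0.05} = 1.645.
Power = Φ(λ − 1.645) + Φ(−λ − 1.645) = Φ(1.779) + Φ(-5.069) = 0.9624 + 0.0000 = 0.9624.

Power ≈ 0.962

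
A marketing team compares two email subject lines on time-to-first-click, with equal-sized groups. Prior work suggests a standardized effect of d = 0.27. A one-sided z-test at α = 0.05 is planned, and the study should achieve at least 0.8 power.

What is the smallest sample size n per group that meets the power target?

n = 170 per group

Set Φ(δ − 1.645) = 0.8; then δ − 1.645 = Φ⁻¹(0.8) = 0.842, giving δ = 2.486.
δ = d·√(n/2) ⇒ n = 2(δ/d)² = 2 × (2.486 / 0.27)² = 169.62.
Rounding up, n = 170 per group.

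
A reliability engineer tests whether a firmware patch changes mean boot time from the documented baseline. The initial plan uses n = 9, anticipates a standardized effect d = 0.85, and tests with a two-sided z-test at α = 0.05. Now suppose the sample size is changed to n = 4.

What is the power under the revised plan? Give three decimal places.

Power ≈ 0.398

With n = 4: δ = d·√n = 0.85 × √4 = 1.7000. Critical value z_{0.025} = 1.960.
Revised power = Φ(δ − 1.960) + Φ(−δ − 1.960) = Φ(-0.260) + Φ(-3.660) = 0.3974 + 0.0001 = 0.3976.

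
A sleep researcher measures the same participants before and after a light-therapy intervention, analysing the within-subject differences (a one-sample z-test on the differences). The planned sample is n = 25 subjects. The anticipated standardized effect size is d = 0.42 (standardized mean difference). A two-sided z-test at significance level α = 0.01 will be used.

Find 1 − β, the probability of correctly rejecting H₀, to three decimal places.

Power ≈ 0.317

Noncentrality parameter: δ = d·√n = 0.42 × √25 = 2.1000
Two-sided α = 0.01 → critical value z_{0.005} = 2.576.
Power = Φ(δ − 2.576) + Φ(−δ − 2.576) = Φ(-0.476) + Φ(-4.676) = 0.3171 + 0.0000 = 0.3171.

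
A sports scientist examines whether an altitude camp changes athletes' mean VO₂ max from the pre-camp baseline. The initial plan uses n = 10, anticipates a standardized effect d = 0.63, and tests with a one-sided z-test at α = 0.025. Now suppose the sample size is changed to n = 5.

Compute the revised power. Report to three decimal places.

Power ≈ 0.291

With n = 5: δ = d·√n = 0.63 × √5 = 1.4087. Critical value z_{0.025} = 1.960.
Revised power = Φ(δ − 1.960) = Φ(-0.551) = 0.2907.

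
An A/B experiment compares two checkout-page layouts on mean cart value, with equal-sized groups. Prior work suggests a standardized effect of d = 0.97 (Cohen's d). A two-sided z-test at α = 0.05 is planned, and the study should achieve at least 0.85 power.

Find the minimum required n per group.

n = 20 per group

Set Φ(δ − 1.960) = 0.85; then δ − 1.960 = Φ⁻¹(0.85) = 1.036, giving δ = 2.996.
(The Φ(−δ − z_{α/2}) term is vanishingly small for δ > 0 and is dropped in the standard sample-size formula.)
δ = d·√(n/2) ⇒ n = 2(δ/d)² = 2 × (2.996 / 0.97)² = 19.08.
Rounding up, n = 20 per group.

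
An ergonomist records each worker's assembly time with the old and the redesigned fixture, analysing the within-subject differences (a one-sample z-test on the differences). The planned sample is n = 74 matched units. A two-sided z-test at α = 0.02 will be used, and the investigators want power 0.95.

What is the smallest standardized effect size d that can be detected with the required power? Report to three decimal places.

d ≈ 0.462

Need Φ(δ − 2.326) = 0.95, so δ = 2.326 + 1.645 = 3.971.
(The second rejection-region term Φ(−δ − z_{α/2}) is negligible and dropped.)
δ = d·√n ⇒ d = δ/√n = 3.971/√74 = 0.4616.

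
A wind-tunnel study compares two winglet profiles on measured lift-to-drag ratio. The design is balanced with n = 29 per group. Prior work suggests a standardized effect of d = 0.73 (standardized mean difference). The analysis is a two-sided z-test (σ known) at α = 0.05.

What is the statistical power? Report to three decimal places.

Power ≈ 0.794

Noncentrality parameter: δ = d·√(n/2) = 0.73 × √(29/2) = 2.7798
Critical value for a two-sided test at α = 0.05: z_{α/2} = 1.960.
Power = Φ(δ − 1.960) + Φ(−δ − 1.960) = Φ(0.820) + Φ(-4.740) = 0.7938 + 0.0000 = 0.7938.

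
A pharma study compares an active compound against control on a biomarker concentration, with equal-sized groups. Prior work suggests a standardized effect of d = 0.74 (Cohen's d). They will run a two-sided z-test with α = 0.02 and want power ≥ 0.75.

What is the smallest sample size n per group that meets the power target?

For power 0.75 need Φ(δ − z_{0.01}) = 0.75, so δ = z_{0.01} + z_{0.25} = 2.326 + 0.674 = 3.001.
(For δ > 0 the lower-tail rejection region contributes negligibly to power, so the one-term inversion is standard.)
δ = d·√(n/2) ⇒ n = 2(δ/d)² = 2 × (3.001 / 0.74)² = 32.89.
Rounding up, n = 33 per group.

n = 33 per group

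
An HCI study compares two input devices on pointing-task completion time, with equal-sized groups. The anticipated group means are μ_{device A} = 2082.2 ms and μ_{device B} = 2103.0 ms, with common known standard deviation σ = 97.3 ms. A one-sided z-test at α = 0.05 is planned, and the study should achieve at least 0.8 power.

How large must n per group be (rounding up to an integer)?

Standardized effect: d = |μ_{device A} − μ_{device B}| / σ = |2082.2 − 2103.0| / 97.3 = 0.2138
For power 0.8 need Φ(δ − z_{0.05}) = 0.8, so δ = z_{0.05} + z_{0.20} = 1.645 + 0.842 = 2.486.
δ = d·√(n/2) ⇒ n = 2(δ/d)² = 2 × (2.486 / 0.2138)² = 270.58.
Rounding up, n = 271 per group.

n = 271 per group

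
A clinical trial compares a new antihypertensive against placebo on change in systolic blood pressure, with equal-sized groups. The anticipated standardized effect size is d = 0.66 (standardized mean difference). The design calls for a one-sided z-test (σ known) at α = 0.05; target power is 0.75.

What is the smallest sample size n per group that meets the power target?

Set Φ(δ − 1.645) = 0.75; then δ − 1.645 = Φ⁻¹(0.75) = 0.674, giving δ = 2.319.
δ = d·√(n/2) ⇒ n = 2(δ/d)² = 2 × (2.319 / 0.66)² = 24.70.
Rounding up, n = 25 per group.

n = 25 per group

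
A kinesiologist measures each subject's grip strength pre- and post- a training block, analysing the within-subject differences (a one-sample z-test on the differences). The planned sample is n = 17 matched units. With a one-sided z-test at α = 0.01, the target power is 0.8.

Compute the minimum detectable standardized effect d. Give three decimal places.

Required noncentrality: δ = z_{0.01} + z_{0.20} = 2.326 + 0.842 = 3.168.
δ = d·√n ⇒ d = δ/√n = 3.168/√17 = 0.7683.

d ≈ 0.768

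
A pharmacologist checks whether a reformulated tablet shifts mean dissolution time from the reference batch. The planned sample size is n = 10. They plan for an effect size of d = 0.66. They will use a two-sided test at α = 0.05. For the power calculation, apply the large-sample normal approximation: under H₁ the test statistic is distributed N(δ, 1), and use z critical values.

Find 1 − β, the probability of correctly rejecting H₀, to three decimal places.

Noncentrality parameter: δ = d·√n = 0.66 × √10 = 2.0871
Two-sided α = 0.05 → critical value z_{0.025} = 1.960.
Power = Φ(δ − 1.960) + Φ(−δ − 1.960) = Φ(0.127) + Φ(-4.047) = 0.5506 + 0.0000 = 0.5506.

Power ≈ 0.551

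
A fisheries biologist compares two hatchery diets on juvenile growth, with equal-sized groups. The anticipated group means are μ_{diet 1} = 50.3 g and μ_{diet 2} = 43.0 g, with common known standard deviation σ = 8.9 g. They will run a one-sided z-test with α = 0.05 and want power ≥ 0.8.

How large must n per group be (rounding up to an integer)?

n = 19 per group

Standardized effect: d = |μ_{diet 1} − μ_{diet 2}| / σ = |50.3 − 43.0| / 8.9 = 0.8202
For power 0.8 need Φ(δ − z_{0.05}) = 0.8, so δ = z_{0.05} + z_{0.20} = 1.645 + 0.842 = 2.486.
δ = d·√(n/2) ⇒ n = 2(δ/d)² = 2 × (2.486 / 0.8202)² = 18.38.
Round up to the next whole unit.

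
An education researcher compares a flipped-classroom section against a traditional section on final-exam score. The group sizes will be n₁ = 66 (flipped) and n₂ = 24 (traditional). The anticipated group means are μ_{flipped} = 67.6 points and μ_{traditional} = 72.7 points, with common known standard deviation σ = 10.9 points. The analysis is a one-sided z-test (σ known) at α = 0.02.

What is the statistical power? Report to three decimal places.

Power ≈ 0.464

Standardized effect: d = |μ_{flipped} − μ_{traditional}| / σ = |67.6 − 72.7| / 10.9 = 0.4679
Noncentrality parameter: δ = d / √(1/n₁ + 1/n₂) = 0.4679 / √(1/66 + 1/24) = 1.9629
One-sided α = 0.02 → critical value z_{0.02} = 2.054.
Power = Φ(δ − 2.054) = Φ(-0.091) = 0.4638.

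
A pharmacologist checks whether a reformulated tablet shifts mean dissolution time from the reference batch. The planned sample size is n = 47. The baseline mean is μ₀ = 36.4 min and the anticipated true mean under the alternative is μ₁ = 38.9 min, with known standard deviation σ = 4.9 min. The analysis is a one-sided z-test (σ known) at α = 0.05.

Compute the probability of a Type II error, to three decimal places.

β ≈ 0.032

Standardized effect: d = |μ₁ − μ₀| / σ = |38.9 − 36.4| / 4.9 = 0.5102
Noncentrality parameter: δ = d·√n = 0.5102 × √47 = 3.4978
Critical value for a one-sided test at α = 0.05: z_α = 1.645.
Power = Φ(δ − 1.645) = Φ(1.853) = 0.9681.
Type II error: β = 1 − power = 1 − 0.9681 = 0.0319.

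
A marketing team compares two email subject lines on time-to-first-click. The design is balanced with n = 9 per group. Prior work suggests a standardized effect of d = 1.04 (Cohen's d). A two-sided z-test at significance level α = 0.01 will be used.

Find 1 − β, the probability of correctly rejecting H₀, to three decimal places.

Noncentrality parameter: δ = d·√(n/2) = 1.04 × √(9/2) = 2.2062
Two-sided α = 0.01 → critical value z_{0.005} = 2.576.
Power = Φ(δ − 2.576) + Φ(−δ − 2.576) = Φ(-0.370) + Φ(-4.782) = 0.3558 + 0.0000 = 0.3558.

Power ≈ 0.356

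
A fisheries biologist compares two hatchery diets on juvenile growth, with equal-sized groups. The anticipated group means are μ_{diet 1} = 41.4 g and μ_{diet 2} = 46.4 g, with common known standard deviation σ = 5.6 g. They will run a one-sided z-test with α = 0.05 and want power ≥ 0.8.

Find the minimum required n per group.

Standardized effect: d = |μ_{diet 1} − μ_{diet 2}| / σ = |41.4 − 46.4| / 5.6 = 0.8929
Set Φ(δ − 1.645) = 0.8; then δ − 1.645 = Φ⁻¹(0.8) = 0.842, giving δ = 2.486.
δ = d·√(n/2) ⇒ n = 2(δ/d)² = 2 × (2.486 / 0.8929)² = 15.51.
Round up to the next whole unit.

n = 16 per group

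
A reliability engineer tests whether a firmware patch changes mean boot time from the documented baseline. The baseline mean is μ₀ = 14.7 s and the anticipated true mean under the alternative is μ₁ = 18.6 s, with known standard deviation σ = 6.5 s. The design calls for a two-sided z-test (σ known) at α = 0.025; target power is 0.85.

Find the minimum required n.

Standardized effect: d = |μ₁ − μ₀| / σ = |18.6 − 14.7| / 6.5 = 0.6000
Set Φ(δ − 2.241) = 0.85; then δ − 2.241 = Φ⁻¹(0.85) = 1.036, giving δ = 3.278.
(Ignoring the negligible lower-tail rejection probability gives the usual closed-form inversion.)
δ = d·√n ⇒ n = (δ/d)² = (3.278 / 0.6000)² = 29.85.
Round up to the next whole unit.

n = 30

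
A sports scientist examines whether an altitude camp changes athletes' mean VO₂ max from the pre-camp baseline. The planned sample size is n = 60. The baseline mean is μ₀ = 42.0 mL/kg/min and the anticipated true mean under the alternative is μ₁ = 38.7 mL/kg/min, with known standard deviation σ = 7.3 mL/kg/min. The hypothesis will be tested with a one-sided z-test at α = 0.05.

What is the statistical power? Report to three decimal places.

Standardized effect: d = |μ₁ − μ₀| / σ = |38.7 − 42.0| / 7.3 = 0.4521
Noncentrality parameter: δ = d·√n = 0.4521 × √60 = 3.5016
One-sided α = 0.05 → critical value z_{0.05} = 1.645.
Power = Φ(δ − 1.645) = Φ(1.857) = 0.9683.

Power ≈ 0.968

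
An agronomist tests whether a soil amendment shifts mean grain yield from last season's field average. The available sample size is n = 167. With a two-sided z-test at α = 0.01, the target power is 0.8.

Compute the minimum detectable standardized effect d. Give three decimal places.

d ≈ 0.264

Required noncentrality: δ = z_{0.005} + z_{0.20} = 2.576 + 0.842 = 3.417.
(The second rejection-region term Φ(−δ − z_{α/2}) is negligible and dropped.)
δ = d·√n ⇒ d = δ/√n = 3.417/√167 = 0.2645.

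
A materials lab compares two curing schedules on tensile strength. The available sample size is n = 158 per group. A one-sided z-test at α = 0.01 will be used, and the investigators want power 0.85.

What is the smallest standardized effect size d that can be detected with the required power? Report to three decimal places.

d ≈ 0.378

Need Φ(δ − 2.326) = 0.85, so δ = 2.326 + 1.036 = 3.363.
δ = d·√(n/2) ⇒ d = δ/√(n/2) = 3.363/√(158/2) = 0.3783.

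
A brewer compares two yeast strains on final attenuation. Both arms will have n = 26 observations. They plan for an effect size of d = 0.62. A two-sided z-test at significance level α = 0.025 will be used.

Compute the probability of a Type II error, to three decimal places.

Noncentrality parameter: δ = d·√(n/2) = 0.62 × √(26/2) = 2.2354
Two-sided α = 0.025 → critical value z_{0.0125} = 2.241.
Power = Φ(δ − 2.241) + Φ(−δ − 2.241) = Φ(-0.006) + Φ(-4.477) = 0.4976 + 0.0000 = 0.4976.
Type II error: β = 1 − power = 1 − 0.4976 = 0.5024.

β ≈ 0.502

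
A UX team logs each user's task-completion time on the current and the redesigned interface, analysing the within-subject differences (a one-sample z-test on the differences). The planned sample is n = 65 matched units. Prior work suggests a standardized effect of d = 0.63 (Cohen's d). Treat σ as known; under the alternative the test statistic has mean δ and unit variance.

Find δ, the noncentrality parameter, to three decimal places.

δ = d·√n = 0.63 × √65 = 5.0792

δ ≈ 5.079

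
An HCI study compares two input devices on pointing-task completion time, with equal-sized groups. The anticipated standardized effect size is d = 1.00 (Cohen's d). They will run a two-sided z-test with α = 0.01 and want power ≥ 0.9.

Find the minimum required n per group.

For power 0.9 need Φ(δ − z_{0.005}) = 0.9, so δ = z_{0.005} + z_{0.10} = 2.576 + 1.282 = 3.857.
(For δ > 0 the lower-tail rejection region contributes negligibly to power, so the one-term inversion is standard.)
δ = d·√(n/2) ⇒ n = 2(δ/d)² = 2 × (3.857 / 1.00)² = 29.76.
Round up to the next whole unit.

n = 30 per group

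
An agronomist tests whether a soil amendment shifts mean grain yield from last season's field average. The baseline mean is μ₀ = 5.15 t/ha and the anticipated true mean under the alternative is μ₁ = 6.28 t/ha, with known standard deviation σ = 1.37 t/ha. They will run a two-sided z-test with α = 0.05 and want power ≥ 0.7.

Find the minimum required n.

Standardized effect: d = |μ₁ − μ₀| / σ = |6.28 − 5.15| / 1.37 = 0.8248
For power 0.7 need Φ(δ − z_{0.025}) = 0.7, so δ = z_{0.025} + z_{0.30} = 1.960 + 0.524 = 2.484.
(The Φ(−δ − z_{α/2}) term is vanishingly small for δ > 0 and is dropped in the standard sample-size formula.)
δ = d·√n ⇒ n = (δ/d)² = (2.484 / 0.8248)² = 9.07.
Rounding up, n = 10.

n = 10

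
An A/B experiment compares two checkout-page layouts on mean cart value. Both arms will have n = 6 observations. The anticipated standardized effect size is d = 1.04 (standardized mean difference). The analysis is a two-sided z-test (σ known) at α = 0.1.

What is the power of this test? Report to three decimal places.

Noncentrality parameter: δ = d·√(n/2) = 1.04 × √(6/2) = 1.8013
Critical value for a two-sided test at α = 0.1: z_{α/2} = 1.645.
Power = Φ(δ − 1.645) + Φ(−δ − 1.645) = Φ(0.156) + Φ(-3.446) = 0.5622 + 0.0003 = 0.5625.

Power ≈ 0.562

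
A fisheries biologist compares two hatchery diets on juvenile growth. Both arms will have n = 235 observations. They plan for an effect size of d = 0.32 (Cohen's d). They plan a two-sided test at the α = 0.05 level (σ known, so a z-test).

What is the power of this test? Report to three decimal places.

Power ≈ 0.934

Noncentrality parameter: δ = d·√(n/2) = 0.32 × √(235/2) = 3.4687
Critical value for a two-sided test at α = 0.05: z_{α/2} = 1.960.
Power = Φ(δ − 1.960) + Φ(−δ − 1.960) = Φ(1.509) + Φ(-5.429) = 0.9343 + 0.0000 = 0.9343.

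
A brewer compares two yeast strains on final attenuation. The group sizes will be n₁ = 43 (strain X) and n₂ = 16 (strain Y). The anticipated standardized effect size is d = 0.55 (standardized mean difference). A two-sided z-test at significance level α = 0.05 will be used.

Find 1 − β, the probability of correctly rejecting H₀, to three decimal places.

Power ≈ 0.467

Noncentrality parameter: λ = d / √(1/n₁ + 1/n₂) = 0.55 / √(1/43 + 1/16) = 1.8782
Two-sided α = 0.05 → critical value z_{0.025} = 1.960.
Power = Φ(λ − 1.960) + Φ(−λ − 1.960) = Φ(-0.082) + Φ(-3.838) = 0.4674 + 0.0001 = 0.4675.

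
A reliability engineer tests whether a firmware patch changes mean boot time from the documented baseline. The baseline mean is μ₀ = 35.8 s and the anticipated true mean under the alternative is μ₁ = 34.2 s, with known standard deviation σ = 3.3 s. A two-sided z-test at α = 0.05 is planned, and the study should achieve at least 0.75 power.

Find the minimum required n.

n = 30

Standardized effect: d = |μ₁ − μ₀| / σ = |34.2 − 35.8| / 3.3 = 0.4848
Set Φ(δ − 1.960) = 0.75; then δ − 1.960 = Φ⁻¹(0.75) = 0.674, giving δ = 2.634.
(For δ > 0 the lower-tail rejection region contributes negligibly to power, so the one-term inversion is standard.)
δ = d·√n ⇒ n = (δ/d)² = (2.634 / 0.4848)² = 29.52.
Rounding up, n = 30.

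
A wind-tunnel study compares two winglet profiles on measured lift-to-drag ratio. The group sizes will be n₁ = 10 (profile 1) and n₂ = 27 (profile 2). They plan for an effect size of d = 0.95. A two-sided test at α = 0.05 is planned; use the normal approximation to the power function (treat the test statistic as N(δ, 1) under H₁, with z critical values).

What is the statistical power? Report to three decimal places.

Noncentrality parameter: δ = d / √(1/n₁ + 1/n₂) = 0.95 / √(1/10 + 1/27) = 2.5663
Two-sided α = 0.05 → critical value z_{0.025} = 1.960.
Power = Φ(δ − 1.960) + Φ(−δ − 1.960) = Φ(0.606) + Φ(-4.526) = 0.7278 + 0.0000 = 0.7279.

Power ≈ 0.728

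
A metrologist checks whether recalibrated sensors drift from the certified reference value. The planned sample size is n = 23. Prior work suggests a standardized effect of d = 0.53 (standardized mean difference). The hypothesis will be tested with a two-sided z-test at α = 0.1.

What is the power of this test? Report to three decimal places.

Power ≈ 0.815

Noncentrality parameter: δ = d·√n = 0.53 × √23 = 2.5418
Two-sided α = 0.1 → critical value z_{0.05} = 1.645.
Power = Φ(δ − 1.645) + Φ(−δ − 1.645) = Φ(0.897) + Φ(-4.187) = 0.8151 + 0.0000 = 0.8151.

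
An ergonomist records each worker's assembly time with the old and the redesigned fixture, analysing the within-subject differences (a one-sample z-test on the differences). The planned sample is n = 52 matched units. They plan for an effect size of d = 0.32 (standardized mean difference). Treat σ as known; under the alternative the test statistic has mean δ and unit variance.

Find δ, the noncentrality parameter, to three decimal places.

δ ≈ 2.308

The noncentrality parameter scales effect size by the design's sample-size factor: δ = d·√n = 0.32 × √52 = 2.3076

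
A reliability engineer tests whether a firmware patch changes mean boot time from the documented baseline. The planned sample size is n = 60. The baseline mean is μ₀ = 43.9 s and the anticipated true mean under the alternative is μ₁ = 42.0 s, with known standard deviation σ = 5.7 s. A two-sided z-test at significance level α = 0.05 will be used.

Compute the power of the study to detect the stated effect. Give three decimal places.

Power ≈ 0.733

Standardized effect: d = |μ₁ − μ₀| / σ = |42.0 − 43.9| / 5.7 = 0.3333
Noncentrality parameter: δ = d·√n = 0.3333 × √60 = 2.5820
Critical value for a two-sided test at α = 0.05: z_{α/2} = 1.960.
Power = Φ(δ − 1.960) + Φ(−δ − 1.960) = Φ(0.622) + Φ(-4.542) = 0.7330 + 0.0000 = 0.7330.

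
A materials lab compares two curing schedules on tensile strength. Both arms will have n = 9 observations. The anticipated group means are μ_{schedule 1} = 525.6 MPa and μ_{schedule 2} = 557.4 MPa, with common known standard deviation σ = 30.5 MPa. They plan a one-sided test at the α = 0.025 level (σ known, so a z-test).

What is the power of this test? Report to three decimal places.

Standardized effect: d = |μ_{schedule 1} − μ_{schedule 2}| / σ = |525.6 − 557.4| / 30.5 = 1.0426
Noncentrality parameter: δ = d·√(n/2) = 1.0426 × √(9/2) = 2.2117
Critical value for a one-sided test at α = 0.025: z_α = 1.960.
Power = Φ(δ − 1.960) = Φ(0.252) = 0.5994.

Power ≈ 0.599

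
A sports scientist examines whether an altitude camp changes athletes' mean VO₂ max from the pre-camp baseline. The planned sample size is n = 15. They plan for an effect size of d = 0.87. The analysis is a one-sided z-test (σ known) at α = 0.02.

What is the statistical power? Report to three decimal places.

Noncentrality parameter: δ = d·√n = 0.87 × √15 = 3.3695
Critical value for a one-sided test at α = 0.02: z_α = 2.054.
Power = P(Z > 2.054 − δ) = Φ(1.316) = 0.9059.

Power ≈ 0.906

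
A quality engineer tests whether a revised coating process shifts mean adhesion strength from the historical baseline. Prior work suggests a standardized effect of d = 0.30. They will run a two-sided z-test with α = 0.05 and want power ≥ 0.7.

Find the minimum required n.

n = 69

For power 0.7 need Φ(δ − z_{0.025}) = 0.7, so δ = z_{0.025} + z_{0.30} = 1.960 + 0.524 = 2.484.
(The Φ(−δ − z_{α/2}) term is vanishingly small for δ > 0 and is dropped in the standard sample-size formula.)
δ = d·√n ⇒ n = (δ/d)² = (2.484 / 0.30)² = 68.58.
Round up to the next whole unit.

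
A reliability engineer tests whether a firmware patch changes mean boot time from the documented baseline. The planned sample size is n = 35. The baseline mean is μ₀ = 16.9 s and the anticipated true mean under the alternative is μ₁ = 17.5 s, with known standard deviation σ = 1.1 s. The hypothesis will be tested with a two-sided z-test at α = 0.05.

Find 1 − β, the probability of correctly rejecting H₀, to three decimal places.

Standardized effect: d = |μ₁ − μ₀| / σ = |17.5 − 16.9| / 1.1 = 0.5455
Noncentrality parameter: δ = d·√n = 0.5455 × √35 = 3.2270
Critical value for a two-sided test at α = 0.05: z_{α/2} = 1.960.
Power = Φ(δ − 1.960) + Φ(−δ − 1.960) = Φ(1.267) + Φ(-5.187) = 0.8974 + 0.0000 = 0.8974.

Power ≈ 0.897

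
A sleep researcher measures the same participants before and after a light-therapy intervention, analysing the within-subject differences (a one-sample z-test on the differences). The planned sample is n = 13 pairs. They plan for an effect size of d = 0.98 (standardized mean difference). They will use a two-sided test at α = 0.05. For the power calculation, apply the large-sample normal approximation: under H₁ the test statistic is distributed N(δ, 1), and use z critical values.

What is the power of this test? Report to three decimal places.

Noncentrality parameter: λ = d·√n = 0.98 × √13 = 3.5334
Two-sided α = 0.05 → critical value z_{0.025} = 1.960.
Power = Φ(λ − 1.960) + Φ(−λ − 1.960) = Φ(1.573) + Φ(-5.493) = 0.9422 + 0.0000 = 0.9422.

Power ≈ 0.942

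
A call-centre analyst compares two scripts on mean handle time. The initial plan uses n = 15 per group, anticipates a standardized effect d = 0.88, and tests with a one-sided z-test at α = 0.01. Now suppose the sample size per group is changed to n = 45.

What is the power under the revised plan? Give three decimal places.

With n = 45 per group: δ = d·√(n/2) = 0.88 × √(45/2) = 4.1742. Critical value z_{0.01} = 2.326.
Revised power = P(Z > 2.326 − δ) = Φ(1.848) = 0.9677.

Power ≈ 0.968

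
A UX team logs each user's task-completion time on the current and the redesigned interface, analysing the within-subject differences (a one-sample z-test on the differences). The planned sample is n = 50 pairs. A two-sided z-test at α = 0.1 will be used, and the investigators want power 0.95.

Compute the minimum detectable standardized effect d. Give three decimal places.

d ≈ 0.465

Need Φ(δ − 1.645) = 0.95, so δ = 1.645 + 1.645 = 3.290.
(The second rejection-region term Φ(−δ − z_{α/2}) is negligible and dropped.)
δ = d·√n ⇒ d = δ/√n = 3.290/√50 = 0.4652.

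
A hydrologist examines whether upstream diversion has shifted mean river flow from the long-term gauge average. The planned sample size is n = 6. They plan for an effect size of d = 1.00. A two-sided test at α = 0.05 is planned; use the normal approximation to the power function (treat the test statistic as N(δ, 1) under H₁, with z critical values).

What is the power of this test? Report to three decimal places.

Noncentrality parameter: δ = d·√n = 1.00 × √6 = 2.4495
Critical value for a two-sided test at α = 0.05: z_{α/2} = 1.960.
Power = Φ(δ − 1.960) + Φ(−δ − 1.960) = Φ(0.490) + Φ(-4.409) = 0.6878 + 0.0000 = 0.6878.

Power ≈ 0.688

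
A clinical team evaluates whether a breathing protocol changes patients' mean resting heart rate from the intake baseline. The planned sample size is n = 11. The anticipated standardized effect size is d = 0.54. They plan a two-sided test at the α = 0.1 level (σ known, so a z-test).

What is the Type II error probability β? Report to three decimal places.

Noncentrality parameter: δ = d·√n = 0.54 × √11 = 1.7910
Two-sided α = 0.1 → critical value z_{0.05} = 1.645.
Power = Φ(δ − 1.645) + Φ(−δ − 1.645) = Φ(0.146) + Φ(-3.436) = 0.5581 + 0.0003 = 0.5584.
Type II error: β = 1 − power = 1 − 0.5584 = 0.4416.

β ≈ 0.442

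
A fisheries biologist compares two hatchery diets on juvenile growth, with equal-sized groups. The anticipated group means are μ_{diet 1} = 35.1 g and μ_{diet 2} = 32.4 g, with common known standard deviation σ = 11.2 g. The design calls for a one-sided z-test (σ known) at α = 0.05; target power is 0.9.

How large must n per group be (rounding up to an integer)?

n = 295 per group

Standardized effect: d = |μ_{diet 1} − μ_{diet 2}| / σ = |35.1 − 32.4| / 11.2 = 0.2411
Set Φ(δ − 1.645) = 0.9; then δ − 1.645 = Φ⁻¹(0.9) = 1.282, giving δ = 2.926.
δ = d·√(n/2) ⇒ n = 2(δ/d)² = 2 × (2.926 / 0.2411)² = 294.72.
Round up to the next whole unit.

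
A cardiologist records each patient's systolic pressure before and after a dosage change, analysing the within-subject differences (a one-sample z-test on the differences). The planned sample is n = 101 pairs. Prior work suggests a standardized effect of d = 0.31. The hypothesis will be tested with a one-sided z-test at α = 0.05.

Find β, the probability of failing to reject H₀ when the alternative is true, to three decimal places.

Noncentrality parameter: δ = d·√n = 0.31 × √101 = 3.1155
One-sided α = 0.05 → critical value z_{0.05} = 1.645.
Power = Φ(δ − 1.645) = Φ(1.471) = 0.9293.
Type II error: β = 1 − power = 1 − 0.9293 = 0.0707.

β ≈ 0.071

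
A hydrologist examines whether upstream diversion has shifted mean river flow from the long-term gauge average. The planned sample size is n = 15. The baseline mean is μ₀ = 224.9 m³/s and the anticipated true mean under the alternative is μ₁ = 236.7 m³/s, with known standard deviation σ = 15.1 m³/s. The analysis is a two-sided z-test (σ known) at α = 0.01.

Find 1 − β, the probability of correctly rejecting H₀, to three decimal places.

Standardized effect: d = |μ₁ − μ₀| / σ = |236.7 − 224.9| / 15.1 = 0.7815
Noncentrality parameter: δ = d·√n = 0.7815 × √15 = 3.0266
Critical value for a two-sided test at α = 0.01: z_{α/2} = 2.576.
Power = Φ(δ − 2.576) + Φ(−δ − 2.576) = Φ(0.451) + Φ(-5.602) = 0.6739 + 0.0000 = 0.6739.

Power ≈ 0.674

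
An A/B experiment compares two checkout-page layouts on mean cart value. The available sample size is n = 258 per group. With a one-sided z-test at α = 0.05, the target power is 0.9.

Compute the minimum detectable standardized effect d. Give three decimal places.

Need Φ(δ − 1.645) = 0.9, so δ = 1.645 + 1.282 = 2.926.
δ = d·√(n/2) ⇒ d = δ/√(n/2) = 2.926/√(258/2) = 0.2577.

d ≈ 0.258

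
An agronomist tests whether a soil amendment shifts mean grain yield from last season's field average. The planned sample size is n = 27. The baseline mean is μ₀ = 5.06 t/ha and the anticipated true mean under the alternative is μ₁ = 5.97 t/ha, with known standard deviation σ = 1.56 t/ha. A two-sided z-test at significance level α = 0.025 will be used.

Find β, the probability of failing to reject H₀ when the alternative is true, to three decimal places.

Standardized effect: d = |μ₁ − μ₀| / σ = |5.97 − 5.06| / 1.56 = 0.5833
Noncentrality parameter: δ = d·√n = 0.5833 × √27 = 3.0311
Critical value for a two-sided test at α = 0.025: z_{α/2} = 2.241.
Power = Φ(δ − 2.241) + Φ(−δ − 2.241) = Φ(0.790) + Φ(-5.272) = 0.7851 + 0.0000 = 0.7851.
Type II error: β = 1 − power = 1 − 0.7851 = 0.2149.

β ≈ 0.215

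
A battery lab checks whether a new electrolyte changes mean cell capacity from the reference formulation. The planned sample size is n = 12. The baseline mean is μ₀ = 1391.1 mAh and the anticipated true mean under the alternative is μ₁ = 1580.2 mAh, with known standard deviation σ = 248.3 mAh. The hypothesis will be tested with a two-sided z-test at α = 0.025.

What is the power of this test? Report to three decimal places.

Power ≈ 0.654

Standardized effect: d = |μ₁ − μ₀| / σ = |1580.2 − 1391.1| / 248.3 = 0.7616
Noncentrality parameter: δ = d·√n = 0.7616 × √12 = 2.6382
Two-sided α = 0.025 → critical value z_{0.0125} = 2.241.
Power = Φ(δ − 2.241) + Φ(−δ − 2.241) = Φ(0.397) + Φ(-4.880) = 0.6542 + 0.0000 = 0.6542.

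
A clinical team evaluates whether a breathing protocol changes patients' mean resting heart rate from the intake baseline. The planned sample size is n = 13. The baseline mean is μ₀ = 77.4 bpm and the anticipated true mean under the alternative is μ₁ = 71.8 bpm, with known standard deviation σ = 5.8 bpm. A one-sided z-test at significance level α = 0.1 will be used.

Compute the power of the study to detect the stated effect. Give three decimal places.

Power ≈ 0.986

Standardized effect: d = |μ₁ − μ₀| / σ = |71.8 − 77.4| / 5.8 = 0.9655
Noncentrality parameter: δ = d·√n = 0.9655 × √13 = 3.4812
One-sided α = 0.1 → critical value z_{0.1} = 1.282.
Power = P(Z > 1.282 − δ) = Φ(2.200) = 0.9861.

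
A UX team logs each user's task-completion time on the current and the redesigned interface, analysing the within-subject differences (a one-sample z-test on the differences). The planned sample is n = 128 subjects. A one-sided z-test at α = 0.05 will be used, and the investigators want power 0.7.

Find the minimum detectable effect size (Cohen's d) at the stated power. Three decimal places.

d ≈ 0.192

Required noncentrality: δ = z_{0.05} + z_{0.30} = 1.645 + 0.524 = 2.169.
δ = d·√n ⇒ d = δ/√n = 2.169/√128 = 0.1917.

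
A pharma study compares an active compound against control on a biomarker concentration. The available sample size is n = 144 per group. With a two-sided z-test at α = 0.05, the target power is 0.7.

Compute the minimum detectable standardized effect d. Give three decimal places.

Required noncentrality: δ = z_{0.025} + z_{0.30} = 1.960 + 0.524 = 2.484.
(Lower-tail contribution to power is negligible for δ > 0.)
δ = d·√(n/2) ⇒ d = δ/√(n/2) = 2.484/√(144/2) = 0.2928.

d ≈ 0.293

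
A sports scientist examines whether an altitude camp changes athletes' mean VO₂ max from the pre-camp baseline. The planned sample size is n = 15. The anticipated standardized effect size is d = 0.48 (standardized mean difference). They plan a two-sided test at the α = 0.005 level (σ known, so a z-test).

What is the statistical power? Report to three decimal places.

Power ≈ 0.172

Noncentrality parameter: δ = d·√n = 0.48 × √15 = 1.8590
Critical value for a two-sided test at α = 0.005: z_{α/2} = 2.807.
Power = Φ(δ − 2.807) + Φ(−δ − 2.807) = Φ(-0.948) + Φ(-4.666) = 0.1716 + 0.0000 = 0.1716.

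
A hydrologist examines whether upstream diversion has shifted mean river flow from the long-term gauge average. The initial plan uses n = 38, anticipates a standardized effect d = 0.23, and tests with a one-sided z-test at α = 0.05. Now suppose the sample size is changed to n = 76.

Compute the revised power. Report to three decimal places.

With n = 76: δ = d·√n = 0.23 × √76 = 2.0051. Critical value z_{0.05} = 1.645.
Revised power = P(Z > 1.645 − δ) = Φ(0.360) = 0.6407.

Power ≈ 0.641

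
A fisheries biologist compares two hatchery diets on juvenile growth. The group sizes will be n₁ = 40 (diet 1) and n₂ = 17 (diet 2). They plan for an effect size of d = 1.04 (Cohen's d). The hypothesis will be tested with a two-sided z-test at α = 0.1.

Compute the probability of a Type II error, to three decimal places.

Noncentrality parameter: λ = d / √(1/n₁ + 1/n₂) = 1.04 / √(1/40 + 1/17) = 3.5921
Two-sided α = 0.1 → critical value z_{0.05} = 1.645.
Power = Φ(λ − 1.645) + Φ(−λ − 1.645) = Φ(1.947) + Φ(-5.237) = 0.9742 + 0.0000 = 0.9742.
Type II error: β = 1 − power = 1 − 0.9742 = 0.0258.

β ≈ 0.026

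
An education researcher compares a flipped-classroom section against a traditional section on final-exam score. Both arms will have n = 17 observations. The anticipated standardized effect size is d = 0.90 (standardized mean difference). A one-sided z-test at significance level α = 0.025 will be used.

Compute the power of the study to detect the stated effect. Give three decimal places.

Noncentrality parameter: δ = d·√(n/2) = 0.90 × √(17/2) = 2.6239
Critical value for a one-sided test at α = 0.025: z_α = 1.960.
Power = P(Z > 1.960 − δ) = Φ(0.664) = 0.7466.

Power ≈ 0.747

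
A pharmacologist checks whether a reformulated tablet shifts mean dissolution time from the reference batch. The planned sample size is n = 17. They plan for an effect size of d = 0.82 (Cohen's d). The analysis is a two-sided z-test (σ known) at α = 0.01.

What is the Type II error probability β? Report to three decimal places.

β ≈ 0.210

Noncentrality parameter: δ = d·√n = 0.82 × √17 = 3.3809
Critical value for a two-sided test at α = 0.01: z_{α/2} = 2.576.
Power = Φ(δ − 2.576) + Φ(−δ − 2.576) = Φ(0.805) + Φ(-5.957) = 0.7896 + 0.0000 = 0.7896.
Type II error: β = 1 − power = 1 − 0.7896 = 0.2104.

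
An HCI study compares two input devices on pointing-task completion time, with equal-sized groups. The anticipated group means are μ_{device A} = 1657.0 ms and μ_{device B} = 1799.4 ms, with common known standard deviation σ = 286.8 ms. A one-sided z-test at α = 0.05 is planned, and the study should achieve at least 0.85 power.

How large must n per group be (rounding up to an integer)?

n = 59 per group

Standardized effect: d = |μ_{device A} − μ_{device B}| / σ = |1657.0 − 1799.4| / 286.8 = 0.4965
For power 0.85 need Φ(δ − z_{0.05}) = 0.85, so δ = z_{0.05} + z_{0.15} = 1.645 + 1.036 = 2.681.
δ = d·√(n/2) ⇒ n = 2(δ/d)² = 2 × (2.681 / 0.4965)² = 58.33.
Round up to the next whole unit.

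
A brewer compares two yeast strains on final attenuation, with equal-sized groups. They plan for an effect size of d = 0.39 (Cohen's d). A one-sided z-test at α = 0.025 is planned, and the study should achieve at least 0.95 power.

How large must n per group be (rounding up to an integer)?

Set Φ(δ − 1.960) = 0.95; then δ − 1.960 = Φ⁻¹(0.95) = 1.645, giving δ = 3.605.
δ = d·√(n/2) ⇒ n = 2(δ/d)² = 2 × (3.605 / 0.39)² = 170.87.
Rounding up, n = 171 per group.

n = 171 per group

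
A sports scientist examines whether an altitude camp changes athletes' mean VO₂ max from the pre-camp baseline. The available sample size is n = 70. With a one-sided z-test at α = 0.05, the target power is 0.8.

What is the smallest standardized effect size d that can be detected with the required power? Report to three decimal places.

Required noncentrality: δ = z_{0.05} + z_{0.20} = 1.645 + 0.842 = 2.486.
δ = d·√n ⇒ d = δ/√n = 2.486/√70 = 0.2972.

d ≈ 0.297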